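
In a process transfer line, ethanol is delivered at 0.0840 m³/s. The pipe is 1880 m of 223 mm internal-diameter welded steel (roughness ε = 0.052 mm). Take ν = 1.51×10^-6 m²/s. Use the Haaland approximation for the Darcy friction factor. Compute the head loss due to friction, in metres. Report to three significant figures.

h_f ≈ 32.2 m

V = 4Q/(πD²) = 4·0.0840/(π·0.223²) = 2.151 m/s
Re = VD/ν = 2.151·0.223/1.51×10^-6 = 3.18×10^5 → turbulent
ε/D = 0.052/223 = 2.33×10^-4
Haaland: f = 0.01622
h_f = f(L/D)V²/(2g) = 0.01622·(1880/0.223)·2.151²/(2·9.81) = 32.24 m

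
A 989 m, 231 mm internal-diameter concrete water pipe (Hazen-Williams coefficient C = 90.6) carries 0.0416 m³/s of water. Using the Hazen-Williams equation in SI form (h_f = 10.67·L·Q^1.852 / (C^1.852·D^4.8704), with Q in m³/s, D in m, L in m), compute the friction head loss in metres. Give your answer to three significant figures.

h_f ≈ 8.73 m

h_f = 10.67·989·0.0416^1.852 / (90.6^1.852·0.231^4.8704) = 8.725 m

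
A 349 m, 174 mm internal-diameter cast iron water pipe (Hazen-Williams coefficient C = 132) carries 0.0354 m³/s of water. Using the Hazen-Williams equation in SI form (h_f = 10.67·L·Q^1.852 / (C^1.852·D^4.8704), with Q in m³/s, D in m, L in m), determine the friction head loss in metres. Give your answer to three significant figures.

h_f ≈ 4.52 m

h_f = 10.67·349·0.0354^1.852 / (132^1.852·0.174^4.8704) = 4.521 m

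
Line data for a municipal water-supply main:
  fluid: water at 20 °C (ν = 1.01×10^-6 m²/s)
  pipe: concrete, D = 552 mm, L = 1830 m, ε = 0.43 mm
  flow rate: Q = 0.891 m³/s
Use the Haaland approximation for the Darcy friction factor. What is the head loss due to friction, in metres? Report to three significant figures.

h_f ≈ 43.8 m

V = 4Q/(πD²) = 4·0.891/(π·0.552²) = 3.723 m/s
Re = VD/ν = 3.723·0.552/1.01×10^-6 = 2.03×10^6 → turbulent
ε/D = 0.43/552 = 7.79×10^-4
Haaland: f = 0.01869
h_f = f(L/D)V²/(2g) = 0.01869·(1830/0.552)·3.723²/(2·9.81) = 43.78 m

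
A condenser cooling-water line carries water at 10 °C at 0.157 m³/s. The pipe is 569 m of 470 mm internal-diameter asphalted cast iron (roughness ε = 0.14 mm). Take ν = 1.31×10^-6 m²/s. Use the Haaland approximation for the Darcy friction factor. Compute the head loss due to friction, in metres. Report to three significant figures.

V = 4Q/(πD²) = 4·0.157/(π·0.470²) = 0.9049 m/s
Re = VD/ν = 0.9049·0.470/1.31×10^-6 = 3.25×10^5 → turbulent
ε/D = 0.14/470 = 2.98×10^-4
Haaland: f = 0.01667
h_f = f(L/D)V²/(2g) = 0.01667·(569/0.470)·0.9049²/(2·9.81) = 0.8423 m

h_f ≈ 0.842 m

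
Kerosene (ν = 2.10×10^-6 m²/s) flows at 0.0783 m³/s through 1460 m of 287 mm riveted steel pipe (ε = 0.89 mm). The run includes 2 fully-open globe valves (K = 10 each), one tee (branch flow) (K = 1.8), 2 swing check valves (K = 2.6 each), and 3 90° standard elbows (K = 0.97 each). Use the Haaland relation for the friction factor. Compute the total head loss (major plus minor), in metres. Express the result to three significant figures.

H_L ≈ 12.6 m

V = 4Q/(πD²) = 1.210 m/s; V²/2g = 0.07467 m
Re = 1.65×10^5, ε/D = 0.00310 → f = 0.02717 (Haaland)
Major: h_f = f(L/D)·V²/2g = 0.02717·5087·0.07467 = 10.32 m
Minor: ΣK = 29.9; h_m = ΣK·V²/2g = 2.233 m
Total H_L = 10.32 + 2.233 = 12.55 m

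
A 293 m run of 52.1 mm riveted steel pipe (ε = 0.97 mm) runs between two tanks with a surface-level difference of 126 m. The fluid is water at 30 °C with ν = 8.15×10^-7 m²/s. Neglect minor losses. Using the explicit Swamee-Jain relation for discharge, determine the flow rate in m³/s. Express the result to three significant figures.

Swamee-Jain (Type II): Q = -0.965·√(gD⁵h_f/L)·ln[ε/(3.7D) + √(3.17ν²L/(gD³h_f))]
√(gD⁵h_f/L) = √(9.81·0.0521⁵·126/293) = 0.001273
ε/(3.7D) = 0.00503; √(3.17ν²L/(gD³h_f)) = 5.94×10^-5
Q = -0.965·0.001273·ln(0.005091) = 0.006484 m³/s
Check: V = 3.04 m/s, Re = 1.94×10^5, f = 0.04768, h_f = 126 m ≈ 126 m ✓

Q ≈ 0.00648 m³/s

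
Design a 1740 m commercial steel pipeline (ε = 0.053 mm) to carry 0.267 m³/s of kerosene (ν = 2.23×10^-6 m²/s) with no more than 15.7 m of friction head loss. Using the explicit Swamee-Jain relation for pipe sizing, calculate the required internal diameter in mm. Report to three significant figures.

Swamee-Jain (Type III): D = 0.66·[ε^1.25·(LQ²/(gh_f))^4.75 + ν·Q^9.4·(L/(gh_f))^5.2]^0.04
LQ²/(gh_f) = 0.8054; L/(gh_f) = 11.30
Term 1 = ε^1.25·(…)^4.75 = 1.62×10^-6; Term 2 = ν·Q^9.4·(…)^5.2 = 2.71×10^-6
D = 0.66·(1.62×10^-6 + 2.71×10^-6)^0.04 = 0.4027 m = 403 mm
Check: V = 2.10 m/s, Re = 3.79×10^5, f = 0.01529, h_f = 14.8 m ≈ 15.7 m ✓

D ≈ 403 mm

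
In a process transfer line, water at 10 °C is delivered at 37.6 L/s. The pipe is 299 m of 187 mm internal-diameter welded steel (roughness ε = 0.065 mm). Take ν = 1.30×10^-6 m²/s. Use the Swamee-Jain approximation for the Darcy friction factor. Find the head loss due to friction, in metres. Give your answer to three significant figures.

V = 4Q/(πD²) = 4·0.0376/(π·0.187²) = 1.369 m/s
Re = VD/ν = 1.369·0.187/1.30×10^-6 = 1.97×10^5 → turbulent
ε/D = 0.065/187 = 3.48×10^-4
Swamee-Jain: f = 0.01811
h_f = f(L/D)V²/(2g) = 0.01811·(299/0.187)·1.369²/(2·9.81) = 2.766 m

h_f ≈ 2.77 m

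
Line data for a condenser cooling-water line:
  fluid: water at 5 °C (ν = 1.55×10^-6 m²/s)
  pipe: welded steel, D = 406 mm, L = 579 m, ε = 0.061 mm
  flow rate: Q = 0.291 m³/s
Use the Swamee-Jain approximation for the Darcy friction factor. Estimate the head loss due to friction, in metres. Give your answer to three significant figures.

h_f ≈ 5.43 m

V = 4Q/(πD²) = 4·0.291/(π·0.406²) = 2.248 m/s
Re = VD/ν = 2.248·0.406/1.55×10^-6 = 5.89×10^5 → turbulent
ε/D = 0.061/406 = 1.50×10^-4
Swamee-Jain: f = 0.01479
h_f = f(L/D)V²/(2g) = 0.01479·(579/0.406)·2.248²/(2·9.81) = 5.432 m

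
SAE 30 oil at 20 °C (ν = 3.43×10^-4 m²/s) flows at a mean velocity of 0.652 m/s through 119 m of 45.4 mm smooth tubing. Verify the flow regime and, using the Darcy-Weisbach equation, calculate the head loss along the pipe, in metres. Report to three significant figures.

h_f ≈ 42.1 m

Re = VD/ν = 0.652·0.04540/3.43×10^-4 = 86.3 → laminar (Re < 2300)
f = 64/Re = 0.7416
h_f = f(L/D)V²/(2g) = 0.7416·(119/0.04540)·0.652²/(2·9.81) = 42.12 m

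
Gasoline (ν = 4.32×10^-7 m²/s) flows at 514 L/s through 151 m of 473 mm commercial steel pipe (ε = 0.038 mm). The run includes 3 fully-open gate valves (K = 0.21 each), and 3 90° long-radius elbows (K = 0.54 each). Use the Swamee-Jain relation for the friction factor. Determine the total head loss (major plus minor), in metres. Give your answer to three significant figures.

V = 4Q/(πD²) = 2.925 m/s; V²/2g = 0.4361 m
Re = 3.20×10^6, ε/D = 8.03×10^-5 → f = 0.01220 (Swamee-Jain)
Major: h_f = f(L/D)·V²/2g = 0.01220·319.2·0.4361 = 1.699 m
Minor: ΣK = 2.25; h_m = ΣK·V²/2g = 0.9813 m
Total H_L = 1.699 + 0.9813 = 2.680 m

H_L ≈ 2.68 m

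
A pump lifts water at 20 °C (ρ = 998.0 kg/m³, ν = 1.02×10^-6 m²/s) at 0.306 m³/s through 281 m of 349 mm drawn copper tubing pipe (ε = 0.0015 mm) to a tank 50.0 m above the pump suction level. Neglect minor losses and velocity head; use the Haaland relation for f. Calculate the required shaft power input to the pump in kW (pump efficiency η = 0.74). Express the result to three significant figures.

V = 4Q/(πD²) = 3.199 m/s; Re = 1.09×10^6; ε/D = 4.30×10^-6; f = 0.01149
h_f = f(L/D)V²/2g = 4.824 m
Total head H = z + h_f = 50.0 + 4.824 = 54.82 m
P_hyd = ρgQH = 998.0·9.81·0.306·54.82 = 164.2 kW
P_shaft = P_hyd/η = 164.2/0.74 = 222.0 kW

P_shaft ≈ 222 kW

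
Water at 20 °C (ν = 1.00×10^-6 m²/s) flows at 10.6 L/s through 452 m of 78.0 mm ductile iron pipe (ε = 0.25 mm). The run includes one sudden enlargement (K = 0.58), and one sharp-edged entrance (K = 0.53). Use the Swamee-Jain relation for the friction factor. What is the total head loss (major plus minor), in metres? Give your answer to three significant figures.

H_L ≈ 40.4 m

V = 4Q/(πD²) = 2.218 m/s; V²/2g = 0.2508 m
Re = 1.73×10^5, ε/D = 0.00321 → f = 0.02759 (Swamee-Jain)
Major: h_f = f(L/D)·V²/2g = 0.02759·5795·0.2508 = 40.10 m
Minor: ΣK = 1.11; h_m = ΣK·V²/2g = 0.2784 m
Total H_L = 40.10 + 0.2784 = 40.38 m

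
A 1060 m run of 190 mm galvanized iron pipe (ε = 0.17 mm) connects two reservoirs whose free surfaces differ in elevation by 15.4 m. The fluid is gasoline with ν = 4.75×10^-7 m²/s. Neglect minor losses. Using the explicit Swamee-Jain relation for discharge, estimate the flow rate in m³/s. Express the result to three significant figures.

Q ≈ 0.0471 m³/s

Swamee-Jain (Type II): Q = -0.965·√(gD⁵h_f/L)·ln[ε/(3.7D) + √(3.17ν²L/(gD³h_f))]
√(gD⁵h_f/L) = √(9.81·0.190⁵·15.4/1060) = 0.005941
ε/(3.7D) = 2.42×10^-4; √(3.17ν²L/(gD³h_f)) = 2.70×10^-5
Q = -0.965·0.005941·ln(2.689×10^-4) = 0.04713 m³/s
Check: V = 1.66 m/s, Re = 6.65×10^5, f = 0.01972, h_f = 15.5 m ≈ 15.4 m ✓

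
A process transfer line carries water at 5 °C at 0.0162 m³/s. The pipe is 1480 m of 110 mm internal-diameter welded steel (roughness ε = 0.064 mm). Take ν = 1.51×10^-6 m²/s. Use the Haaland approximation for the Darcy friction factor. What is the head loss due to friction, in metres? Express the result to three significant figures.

h_f ≈ 39.7 m

V = 4Q/(πD²) = 4·0.0162/(π·0.110²) = 1.705 m/s
Re = VD/ν = 1.705·0.110/1.51×10^-6 = 1.24×10^5 → turbulent
ε/D = 0.064/110 = 5.82×10^-4
Haaland: f = 0.01991
h_f = f(L/D)V²/(2g) = 0.01991·(1480/0.110)·1.705²/(2·9.81) = 39.68 m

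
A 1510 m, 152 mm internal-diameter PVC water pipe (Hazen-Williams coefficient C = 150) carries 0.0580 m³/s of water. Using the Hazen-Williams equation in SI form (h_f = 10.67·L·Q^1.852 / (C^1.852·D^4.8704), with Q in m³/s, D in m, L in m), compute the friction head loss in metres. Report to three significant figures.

h_f = 10.67·1510·0.0580^1.852 / (150^1.852·0.152^4.8704) = 74.41 m

h_f ≈ 74.4 m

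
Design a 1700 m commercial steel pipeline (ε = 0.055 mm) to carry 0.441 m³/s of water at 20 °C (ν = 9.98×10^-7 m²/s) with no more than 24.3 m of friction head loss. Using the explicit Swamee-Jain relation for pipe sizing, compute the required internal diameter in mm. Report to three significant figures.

D ≈ 438 mm

Swamee-Jain (Type III): D = 0.66·[ε^1.25·(LQ²/(gh_f))^4.75 + ν·Q^9.4·(L/(gh_f))^5.2]^0.04
LQ²/(gh_f) = 1.387; L/(gh_f) = 7.131
Term 1 = ε^1.25·(…)^4.75 = 2.24×10^-5; Term 2 = ν·Q^9.4·(…)^5.2 = 1.24×10^-5
D = 0.66·(2.24×10^-5 + 1.24×10^-5)^0.04 = 0.4377 m = 438 mm
Check: V = 2.93 m/s, Re = 1.29×10^6, f = 0.01363, h_f = 23.2 m ≈ 24.3 m ✓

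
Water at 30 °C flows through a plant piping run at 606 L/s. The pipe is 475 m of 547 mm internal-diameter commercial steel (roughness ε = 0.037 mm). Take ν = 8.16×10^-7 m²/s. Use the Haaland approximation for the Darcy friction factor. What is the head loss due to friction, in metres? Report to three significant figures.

h_f ≈ 3.60 m

V = 4Q/(πD²) = 4·0.606/(π·0.547²) = 2.579 m/s
Re = VD/ν = 2.579·0.547/8.16×10^-7 = 1.73×10^6 → turbulent
ε/D = 0.037/547 = 6.76×10^-5
Haaland: f = 0.01224
h_f = f(L/D)V²/(2g) = 0.01224·(475/0.547)·2.579²/(2·9.81) = 3.601 m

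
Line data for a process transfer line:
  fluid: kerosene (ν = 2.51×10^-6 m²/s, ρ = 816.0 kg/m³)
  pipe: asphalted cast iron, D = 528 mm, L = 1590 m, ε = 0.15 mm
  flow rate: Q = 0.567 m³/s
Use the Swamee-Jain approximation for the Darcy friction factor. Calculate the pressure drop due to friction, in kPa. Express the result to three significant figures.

Δp ≈ 133 kPa

V = 4Q/(πD²) = 4·0.567/(π·0.528²) = 2.590 m/s
Re = VD/ν = 2.590·0.528/2.51×10^-6 = 5.45×10^5 → turbulent
ε/D = 0.15/528 = 2.84×10^-4
Swamee-Jain: f = 0.01615
h_f = f(L/D)V²/(2g) = 0.01615·(1590/0.528)·2.590²/(2·9.81) = 16.62 m
Δp = ρg·h_f = 816.0·9.81·16.62 = 133.1 kPa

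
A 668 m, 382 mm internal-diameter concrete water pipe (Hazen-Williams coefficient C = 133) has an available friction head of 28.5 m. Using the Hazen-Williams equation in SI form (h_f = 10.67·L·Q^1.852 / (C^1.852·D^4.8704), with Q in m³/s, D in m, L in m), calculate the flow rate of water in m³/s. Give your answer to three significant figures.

Rearranging: Q = [h_f·C^1.852·D^4.8704 / (10.67·L)]^(1/1.852)
Q = [28.5·133^1.852·0.382^4.8704 / (10.67·668)]^0.540 = 0.5369 m³/s

Q ≈ 0.537 m³/s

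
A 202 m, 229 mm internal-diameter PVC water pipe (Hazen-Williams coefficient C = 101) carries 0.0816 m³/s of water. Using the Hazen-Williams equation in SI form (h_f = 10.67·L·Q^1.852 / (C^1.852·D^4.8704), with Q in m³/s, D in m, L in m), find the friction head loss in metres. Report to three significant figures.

h_f = 10.67·202·0.0816^1.852 / (101^1.852·0.229^4.8704) = 5.294 m

h_f ≈ 5.29 m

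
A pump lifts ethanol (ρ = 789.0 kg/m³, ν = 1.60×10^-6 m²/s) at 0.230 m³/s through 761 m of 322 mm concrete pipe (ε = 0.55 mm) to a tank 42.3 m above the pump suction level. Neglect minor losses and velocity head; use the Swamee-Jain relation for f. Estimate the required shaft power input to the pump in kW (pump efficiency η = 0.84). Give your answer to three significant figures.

V = 4Q/(πD²) = 2.824 m/s; Re = 5.68×10^5; ε/D = 0.00171; f = 0.02294
h_f = f(L/D)V²/2g = 22.04 m
Total head H = z + h_f = 42.3 + 22.04 = 64.34 m
P_hyd = ρgQH = 789.0·9.81·0.230·64.34 = 114.5 kW
P_shaft = P_hyd/η = 114.5/0.84 = 136.4 kW

P_shaft ≈ 136 kW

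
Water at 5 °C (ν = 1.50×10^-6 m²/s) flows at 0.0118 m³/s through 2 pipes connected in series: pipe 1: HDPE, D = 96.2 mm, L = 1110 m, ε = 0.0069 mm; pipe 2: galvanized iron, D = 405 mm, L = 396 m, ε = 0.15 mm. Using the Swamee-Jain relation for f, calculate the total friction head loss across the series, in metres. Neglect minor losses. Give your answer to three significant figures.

Pipe 1: V = 1.623 m/s, Re = 1.04×10^5, ε/D = 7.17×10^-5, f = 0.01815, h_1 = f(L/D)V²/2g = 28.13 m
Pipe 2: V = 0.09160 m/s, Re = 2.47×10^4, ε/D = 3.70×10^-4, f = 0.02549, h_2 = f(L/D)V²/2g = 0.01066 m
Series → Q common, losses add: H = Σh = 28.14 m

H ≈ 28.1 m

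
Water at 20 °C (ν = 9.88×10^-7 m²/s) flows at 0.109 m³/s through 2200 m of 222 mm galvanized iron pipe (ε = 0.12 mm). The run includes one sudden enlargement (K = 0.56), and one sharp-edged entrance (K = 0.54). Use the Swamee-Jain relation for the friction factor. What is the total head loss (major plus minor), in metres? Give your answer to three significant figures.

H_L ≈ 71.9 m

V = 4Q/(πD²) = 2.816 m/s; V²/2g = 0.4042 m
Re = 6.33×10^5, ε/D = 5.41×10^-4 → f = 0.01784 (Swamee-Jain)
Major: h_f = f(L/D)·V²/2g = 0.01784·9910·0.4042 = 71.46 m
Minor: ΣK = 1.10; h_m = ΣK·V²/2g = 0.4446 m
Total H_L = 71.46 + 0.4446 = 71.90 m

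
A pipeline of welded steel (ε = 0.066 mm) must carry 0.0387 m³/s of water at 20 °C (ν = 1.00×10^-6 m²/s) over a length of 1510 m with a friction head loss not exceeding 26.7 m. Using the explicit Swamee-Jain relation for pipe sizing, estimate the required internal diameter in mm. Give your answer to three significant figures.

D ≈ 168 mm

Swamee-Jain (Type III): D = 0.66·[ε^1.25·(LQ²/(gh_f))^4.75 + ν·Q^9.4·(L/(gh_f))^5.2]^0.04
LQ²/(gh_f) = 0.008634; L/(gh_f) = 5.765
Term 1 = ε^1.25·(…)^4.75 = 9.36×10^-16; Term 2 = ν·Q^9.4·(…)^5.2 = 4.79×10^-16
D = 0.66·(9.36×10^-16 + 4.79×10^-16)^0.04 = 0.1681 m = 168 mm
Check: V = 1.74 m/s, Re = 2.93×10^5, f = 0.01771, h_f = 24.7 m ≈ 26.7 m ✓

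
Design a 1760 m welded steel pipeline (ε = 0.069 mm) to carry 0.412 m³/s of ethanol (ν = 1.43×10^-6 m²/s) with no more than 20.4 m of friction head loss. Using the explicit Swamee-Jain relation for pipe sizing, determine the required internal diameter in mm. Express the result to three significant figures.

D ≈ 450 mm

Swamee-Jain (Type III): D = 0.66·[ε^1.25·(LQ²/(gh_f))^4.75 + ν·Q^9.4·(L/(gh_f))^5.2]^0.04
LQ²/(gh_f) = 1.493; L/(gh_f) = 8.795
Term 1 = ε^1.25·(…)^4.75 = 4.22×10^-5; Term 2 = ν·Q^9.4·(…)^5.2 = 2.79×10^-5
D = 0.66·(4.22×10^-5 + 2.79×10^-5)^0.04 = 0.4502 m = 450 mm
Check: V = 2.59 m/s, Re = 8.15×10^5, f = 0.01443, h_f = 19.3 m ≈ 20.4 m ✓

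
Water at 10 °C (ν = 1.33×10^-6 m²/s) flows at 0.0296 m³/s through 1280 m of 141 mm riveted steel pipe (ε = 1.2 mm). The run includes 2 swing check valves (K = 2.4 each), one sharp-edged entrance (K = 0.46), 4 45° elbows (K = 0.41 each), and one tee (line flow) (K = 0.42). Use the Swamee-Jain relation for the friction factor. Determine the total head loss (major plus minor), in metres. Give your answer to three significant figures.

H_L ≈ 61.9 m

V = 4Q/(πD²) = 1.896 m/s; V²/2g = 0.1832 m
Re = 2.01×10^5, ε/D = 0.00851 → f = 0.03641 (Swamee-Jain)
Major: h_f = f(L/D)·V²/2g = 0.03641·9078·0.1832 = 60.54 m
Minor: ΣK = 7.32; h_m = ΣK·V²/2g = 1.341 m
Total H_L = 60.54 + 1.341 = 61.88 m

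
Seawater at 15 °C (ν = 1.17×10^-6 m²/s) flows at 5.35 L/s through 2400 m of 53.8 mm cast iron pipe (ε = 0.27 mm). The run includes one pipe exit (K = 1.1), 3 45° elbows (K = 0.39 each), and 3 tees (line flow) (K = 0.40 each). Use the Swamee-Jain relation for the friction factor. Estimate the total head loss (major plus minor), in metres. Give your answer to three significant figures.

V = 4Q/(πD²) = 2.353 m/s; V²/2g = 0.2823 m
Re = 1.08×10^5, ε/D = 0.00502 → f = 0.03151 (Swamee-Jain)
Major: h_f = f(L/D)·V²/2g = 0.03151·44610·0.2823 = 396.8 m
Minor: ΣK = 3.47; h_m = ΣK·V²/2g = 0.9796 m
Total H_L = 396.8 + 0.9796 = 397.8 m

H_L ≈ 398 m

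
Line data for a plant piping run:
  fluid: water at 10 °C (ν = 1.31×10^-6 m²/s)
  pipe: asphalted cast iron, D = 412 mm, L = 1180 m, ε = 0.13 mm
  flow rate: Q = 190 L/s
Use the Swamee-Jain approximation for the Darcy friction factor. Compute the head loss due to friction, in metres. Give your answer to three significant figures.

h_f ≈ 4.93 m

V = 4Q/(πD²) = 4·0.190/(π·0.412²) = 1.425 m/s
Re = VD/ν = 1.425·0.412/1.31×10^-6 = 4.48×10^5 → turbulent
ε/D = 0.13/412 = 3.16×10^-4
Swamee-Jain: f = 0.01662
h_f = f(L/D)V²/(2g) = 0.01662·(1180/0.412)·1.425²/(2·9.81) = 4.928 m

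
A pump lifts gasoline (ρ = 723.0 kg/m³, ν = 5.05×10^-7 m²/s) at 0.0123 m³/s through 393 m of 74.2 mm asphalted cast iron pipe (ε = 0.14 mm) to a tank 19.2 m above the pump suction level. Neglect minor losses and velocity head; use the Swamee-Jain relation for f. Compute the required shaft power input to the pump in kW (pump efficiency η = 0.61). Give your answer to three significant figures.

V = 4Q/(πD²) = 2.845 m/s; Re = 4.18×10^5; ε/D = 0.00189; f = 0.02364
h_f = f(L/D)V²/2g = 51.64 m
Total head H = z + h_f = 19.2 + 51.64 = 70.84 m
P_hyd = ρgQH = 723.0·9.81·0.0123·70.84 = 6.180 kW
P_shaft = P_hyd/η = 6.180/0.61 = 10.13 kW

P_shaft ≈ 10.1 kW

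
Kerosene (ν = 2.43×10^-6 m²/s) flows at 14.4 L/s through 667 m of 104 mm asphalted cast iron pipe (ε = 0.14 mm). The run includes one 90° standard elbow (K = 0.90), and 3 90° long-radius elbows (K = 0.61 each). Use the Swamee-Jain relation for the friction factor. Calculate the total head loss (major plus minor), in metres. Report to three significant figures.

H_L ≈ 23.1 m

V = 4Q/(πD²) = 1.695 m/s; V²/2g = 0.1465 m
Re = 7.25×10^4, ε/D = 0.00135 → f = 0.02415 (Swamee-Jain)
Major: h_f = f(L/D)·V²/2g = 0.02415·6413·0.1465 = 22.68 m
Minor: ΣK = 2.73; h_m = ΣK·V²/2g = 0.3998 m
Total H_L = 22.68 + 0.3998 = 23.08 m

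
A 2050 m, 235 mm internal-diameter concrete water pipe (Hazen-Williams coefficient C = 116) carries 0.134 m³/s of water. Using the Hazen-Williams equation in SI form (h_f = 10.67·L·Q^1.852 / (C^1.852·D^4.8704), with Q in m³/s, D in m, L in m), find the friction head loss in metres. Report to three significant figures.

h_f ≈ 91.9 m

h_f = 10.67·2050·0.134^1.852 / (116^1.852·0.235^4.8704) = 91.85 m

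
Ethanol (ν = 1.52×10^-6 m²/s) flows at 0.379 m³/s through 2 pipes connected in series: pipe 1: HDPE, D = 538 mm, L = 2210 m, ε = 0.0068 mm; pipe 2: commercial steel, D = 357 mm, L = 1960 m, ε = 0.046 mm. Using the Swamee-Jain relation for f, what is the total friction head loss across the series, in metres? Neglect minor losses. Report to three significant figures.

Pipe 1: V = 1.667 m/s, Re = 5.90×10^5, ε/D = 1.26×10^-5, f = 0.01293, h_1 = f(L/D)V²/2g = 7.527 m
Pipe 2: V = 3.786 m/s, Re = 8.89×10^5, ε/D = 1.29×10^-4, f = 0.01404, h_2 = f(L/D)V²/2g = 56.31 m
Series → Q common, losses add: H = Σh = 63.84 m

H ≈ 63.8 m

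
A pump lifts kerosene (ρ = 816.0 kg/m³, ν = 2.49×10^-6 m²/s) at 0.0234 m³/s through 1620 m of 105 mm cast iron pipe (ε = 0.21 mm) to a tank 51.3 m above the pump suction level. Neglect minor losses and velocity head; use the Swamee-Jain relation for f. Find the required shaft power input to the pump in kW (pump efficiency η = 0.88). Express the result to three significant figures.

P_shaft ≈ 41.6 kW

V = 4Q/(πD²) = 2.702 m/s; Re = 1.14×10^5; ε/D = 0.00200; f = 0.02514
h_f = f(L/D)V²/2g = 144.4 m
Total head H = z + h_f = 51.3 + 144.4 = 195.7 m
P_hyd = ρgQH = 816.0·9.81·0.0234·195.7 = 36.65 kW
P_shaft = P_hyd/η = 36.65/0.88 = 41.65 kW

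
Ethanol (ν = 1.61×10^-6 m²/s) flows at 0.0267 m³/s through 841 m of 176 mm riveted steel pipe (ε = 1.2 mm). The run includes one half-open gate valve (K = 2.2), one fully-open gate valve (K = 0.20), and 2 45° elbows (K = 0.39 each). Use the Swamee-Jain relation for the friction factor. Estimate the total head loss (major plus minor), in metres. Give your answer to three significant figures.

V = 4Q/(πD²) = 1.097 m/s; V²/2g = 0.06139 m
Re = 1.20×10^5, ε/D = 0.00682 → f = 0.03430 (Swamee-Jain)
Major: h_f = f(L/D)·V²/2g = 0.03430·4778·0.06139 = 10.06 m
Minor: ΣK = 3.18; h_m = ΣK·V²/2g = 0.1952 m
Total H_L = 10.06 + 0.1952 = 10.26 m

H_L ≈ 10.3 m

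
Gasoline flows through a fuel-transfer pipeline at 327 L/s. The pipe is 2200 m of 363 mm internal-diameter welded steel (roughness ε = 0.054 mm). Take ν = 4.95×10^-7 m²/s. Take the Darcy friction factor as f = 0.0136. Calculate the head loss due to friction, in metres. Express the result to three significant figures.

V = 4Q/(πD²) = 4·0.327/(π·0.363²) = 3.160 m/s
h_f = f(L/D)V²/(2g) = 0.01360·(2200/0.363)·3.160²/(2·9.81) = 41.94 m

h_f ≈ 41.9 m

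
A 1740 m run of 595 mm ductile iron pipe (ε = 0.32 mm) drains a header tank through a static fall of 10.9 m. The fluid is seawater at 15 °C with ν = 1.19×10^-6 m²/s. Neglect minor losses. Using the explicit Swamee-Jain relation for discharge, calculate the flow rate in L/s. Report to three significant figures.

Q ≈ 569 L/s

Swamee-Jain (Type II): Q = -0.965·√(gD⁵h_f/L)·ln[ε/(3.7D) + √(3.17ν²L/(gD³h_f))]
√(gD⁵h_f/L) = √(9.81·0.595⁵·10.9/1740) = 0.06770
ε/(3.7D) = 1.45×10^-4; √(3.17ν²L/(gD³h_f)) = 1.86×10^-5
Q = -0.965·0.06770·ln(1.640×10^-4) = 0.5694 m³/s
Check: V = 2.05 m/s, Re = 1.02×10^6, f = 0.01754, h_f = 11.0 m ≈ 10.9 m ✓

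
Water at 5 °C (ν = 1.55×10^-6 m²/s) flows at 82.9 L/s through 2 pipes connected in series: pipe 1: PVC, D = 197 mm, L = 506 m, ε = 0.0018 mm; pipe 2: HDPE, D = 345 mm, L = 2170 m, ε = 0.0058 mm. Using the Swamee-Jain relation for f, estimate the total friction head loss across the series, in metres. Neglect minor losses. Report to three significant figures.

H ≈ 17.6 m

Pipe 1: V = 2.720 m/s, Re = 3.46×10^5, ε/D = 9.14×10^-6, f = 0.01412, h_1 = f(L/D)V²/2g = 13.67 m
Pipe 2: V = 0.8868 m/s, Re = 1.97×10^5, ε/D = 1.68×10^-5, f = 0.01572, h_2 = f(L/D)V²/2g = 3.964 m
Series → Q common, losses add: H = Σh = 17.64 m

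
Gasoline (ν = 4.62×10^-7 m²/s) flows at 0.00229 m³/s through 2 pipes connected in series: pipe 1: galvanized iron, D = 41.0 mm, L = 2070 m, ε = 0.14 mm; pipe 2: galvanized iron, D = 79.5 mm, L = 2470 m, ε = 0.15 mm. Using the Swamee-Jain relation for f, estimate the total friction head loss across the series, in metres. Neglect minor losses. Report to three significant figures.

H ≈ 226 m

Pipe 1: V = 1.735 m/s, Re = 1.54×10^5, ε/D = 0.00341, f = 0.02814, h_1 = f(L/D)V²/2g = 217.9 m
Pipe 2: V = 0.4613 m/s, Re = 7.94×10^4, ε/D = 0.00189, f = 0.02544, h_2 = f(L/D)V²/2g = 8.575 m
Series → Q common, losses add: H = Σh = 226.5 m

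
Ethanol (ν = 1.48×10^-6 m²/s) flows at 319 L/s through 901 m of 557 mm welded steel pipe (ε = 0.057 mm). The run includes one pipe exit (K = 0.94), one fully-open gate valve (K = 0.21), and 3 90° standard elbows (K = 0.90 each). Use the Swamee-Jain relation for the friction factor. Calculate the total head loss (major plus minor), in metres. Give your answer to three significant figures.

V = 4Q/(πD²) = 1.309 m/s; V²/2g = 0.08735 m
Re = 4.93×10^5, ε/D = 1.02×10^-4 → f = 0.01452 (Swamee-Jain)
Major: h_f = f(L/D)·V²/2g = 0.01452·1618·0.08735 = 2.052 m
Minor: ΣK = 3.85; h_m = ΣK·V²/2g = 0.3363 m
Total H_L = 2.052 + 0.3363 = 2.388 m

H_L ≈ 2.39 m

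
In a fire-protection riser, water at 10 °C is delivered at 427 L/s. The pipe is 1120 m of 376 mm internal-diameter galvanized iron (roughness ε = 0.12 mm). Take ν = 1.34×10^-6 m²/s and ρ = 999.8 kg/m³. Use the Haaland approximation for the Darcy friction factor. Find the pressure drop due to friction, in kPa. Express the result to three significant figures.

Δp ≈ 346 kPa

V = 4Q/(πD²) = 4·0.427/(π·0.376²) = 3.846 m/s
Re = VD/ν = 3.846·0.376/1.34×10^-6 = 1.08×10^6 → turbulent
ε/D = 0.12/376 = 3.19×10^-4
Haaland: f = 0.01573
h_f = f(L/D)V²/(2g) = 0.01573·(1120/0.376)·3.846²/(2·9.81) = 35.32 m
Δp = ρg·h_f = 999.8·9.81·35.32 = 346.4 kPa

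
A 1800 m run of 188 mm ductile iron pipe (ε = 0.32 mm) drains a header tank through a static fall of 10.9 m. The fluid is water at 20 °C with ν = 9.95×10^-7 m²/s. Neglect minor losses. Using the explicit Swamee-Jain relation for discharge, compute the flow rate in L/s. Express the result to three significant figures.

Swamee-Jain (Type II): Q = -0.965·√(gD⁵h_f/L)·ln[ε/(3.7D) + √(3.17ν²L/(gD³h_f))]
√(gD⁵h_f/L) = √(9.81·0.188⁵·10.9/1800) = 0.003735
ε/(3.7D) = 4.60×10^-4; √(3.17ν²L/(gD³h_f)) = 8.92×10^-5
Q = -0.965·0.003735·ln(5.492×10^-4) = 0.02706 m³/s
Check: V = 0.975 m/s, Re = 1.84×10^5, f = 0.02370, h_f = 11.0 m ≈ 10.9 m ✓

Q ≈ 27.1 L/s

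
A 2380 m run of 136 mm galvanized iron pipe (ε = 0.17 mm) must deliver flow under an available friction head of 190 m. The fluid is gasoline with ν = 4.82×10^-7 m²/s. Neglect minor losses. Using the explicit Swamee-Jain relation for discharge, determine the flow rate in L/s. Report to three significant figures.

Swamee-Jain (Type II): Q = -0.965·√(gD⁵h_f/L)·ln[ε/(3.7D) + √(3.17ν²L/(gD³h_f))]
√(gD⁵h_f/L) = √(9.81·0.136⁵·190/2380) = 0.006036
ε/(3.7D) = 3.38×10^-4; √(3.17ν²L/(gD³h_f)) = 1.93×10^-5
Q = -0.965·0.006036·ln(3.572×10^-4) = 0.04623 m³/s
Check: V = 3.18 m/s, Re = 8.98×10^5, f = 0.02113, h_f = 191 m ≈ 190 m ✓

Q ≈ 46.2 L/s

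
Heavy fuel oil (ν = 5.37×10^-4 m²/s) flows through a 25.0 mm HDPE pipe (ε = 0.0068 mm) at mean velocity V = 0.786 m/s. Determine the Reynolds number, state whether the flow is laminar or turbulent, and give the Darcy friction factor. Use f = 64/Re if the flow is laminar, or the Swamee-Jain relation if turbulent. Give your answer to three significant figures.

Re ≈ 36.6; laminar; f = 64/Re ≈ 1.75

Re = VD/ν = 0.7860·0.0250/5.37×10^-4 = 36.6
Re < 2300 → laminar → f = 64/Re = 1.749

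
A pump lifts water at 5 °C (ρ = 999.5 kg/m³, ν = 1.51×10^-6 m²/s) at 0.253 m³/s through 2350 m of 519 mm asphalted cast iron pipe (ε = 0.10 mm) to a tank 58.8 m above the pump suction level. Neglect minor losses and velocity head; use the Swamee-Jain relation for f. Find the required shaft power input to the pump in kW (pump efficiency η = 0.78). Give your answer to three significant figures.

P_shaft ≈ 204 kW

V = 4Q/(πD²) = 1.196 m/s; Re = 4.11×10^5; ε/D = 1.93×10^-4; f = 0.01572
h_f = f(L/D)V²/2g = 5.190 m
Total head H = z + h_f = 58.8 + 5.190 = 63.99 m
P_hyd = ρgQH = 999.5·9.81·0.253·63.99 = 158.7 kW
P_shaft = P_hyd/η = 158.7/0.78 = 203.5 kW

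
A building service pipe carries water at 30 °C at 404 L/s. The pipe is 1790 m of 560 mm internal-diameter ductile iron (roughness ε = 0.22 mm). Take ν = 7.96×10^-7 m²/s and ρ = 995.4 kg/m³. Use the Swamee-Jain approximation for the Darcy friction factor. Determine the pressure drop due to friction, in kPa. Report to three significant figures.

Δp ≈ 70.4 kPa

V = 4Q/(πD²) = 4·0.404/(π·0.560²) = 1.640 m/s
Re = VD/ν = 1.640·0.560/7.96×10^-7 = 1.15×10^6 → turbulent
ε/D = 0.22/560 = 3.93×10^-4
Swamee-Jain: f = 0.01645
h_f = f(L/D)V²/(2g) = 0.01645·(1790/0.560)·1.640²/(2·9.81) = 7.209 m
Δp = ρg·h_f = 995.4·9.81·7.209 = 70.40 kPa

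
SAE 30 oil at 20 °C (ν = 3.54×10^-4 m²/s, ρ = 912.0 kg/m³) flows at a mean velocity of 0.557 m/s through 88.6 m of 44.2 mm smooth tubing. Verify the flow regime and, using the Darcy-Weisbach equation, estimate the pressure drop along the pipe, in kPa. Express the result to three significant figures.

Re = VD/ν = 0.557·0.04420/3.54×10^-4 = 69.5 → laminar (Re < 2300)
f = 64/Re = 0.9202
h_f = f(L/D)V²/(2g) = 0.9202·(88.6/0.04420)·0.557²/(2·9.81) = 29.17 m
Δp = ρg·h_f = 912.0·9.81·29.17 = 261.0 kPa

Δp ≈ 261 kPa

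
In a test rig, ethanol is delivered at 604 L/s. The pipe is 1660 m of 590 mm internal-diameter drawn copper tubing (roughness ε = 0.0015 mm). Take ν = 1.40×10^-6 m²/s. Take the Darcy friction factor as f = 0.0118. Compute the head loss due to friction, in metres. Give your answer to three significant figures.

V = 4Q/(πD²) = 4·0.604/(π·0.590²) = 2.209 m/s
h_f = f(L/D)V²/(2g) = 0.01180·(1660/0.590)·2.209²/(2·9.81) = 8.259 m

h_f ≈ 8.26 m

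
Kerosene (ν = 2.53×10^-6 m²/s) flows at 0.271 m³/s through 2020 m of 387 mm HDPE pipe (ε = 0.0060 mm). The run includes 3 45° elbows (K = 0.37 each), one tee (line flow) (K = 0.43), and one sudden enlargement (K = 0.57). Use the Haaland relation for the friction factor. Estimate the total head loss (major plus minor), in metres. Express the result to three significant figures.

V = 4Q/(πD²) = 2.304 m/s; V²/2g = 0.2705 m
Re = 3.52×10^5, ε/D = 1.55×10^-5 → f = 0.01406 (Haaland)
Major: h_f = f(L/D)·V²/2g = 0.01406·5220·0.2705 = 19.86 m
Minor: ΣK = 2.11; h_m = ΣK·V²/2g = 0.5708 m
Total H_L = 19.86 + 0.5708 = 20.43 m

H_L ≈ 20.4 m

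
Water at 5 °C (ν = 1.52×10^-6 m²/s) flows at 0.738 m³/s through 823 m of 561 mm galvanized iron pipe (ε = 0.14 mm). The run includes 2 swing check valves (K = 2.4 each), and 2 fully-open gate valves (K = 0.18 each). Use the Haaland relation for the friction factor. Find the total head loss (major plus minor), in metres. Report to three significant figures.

H_L ≈ 12.4 m

V = 4Q/(πD²) = 2.986 m/s; V²/2g = 0.4543 m
Re = 1.10×10^6, ε/D = 2.50×10^-4 → f = 0.01506 (Haaland)
Major: h_f = f(L/D)·V²/2g = 0.01506·1467·0.4543 = 10.04 m
Minor: ΣK = 5.16; h_m = ΣK·V²/2g = 2.344 m
Total H_L = 10.04 + 2.344 = 12.38 m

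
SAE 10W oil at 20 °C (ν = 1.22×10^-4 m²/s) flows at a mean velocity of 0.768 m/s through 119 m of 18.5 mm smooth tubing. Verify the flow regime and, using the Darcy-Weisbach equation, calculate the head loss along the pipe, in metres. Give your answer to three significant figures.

Re = VD/ν = 0.768·0.01850/1.22×10^-4 = 116 → laminar (Re < 2300)
f = 64/Re = 0.5495
h_f = f(L/D)V²/(2g) = 0.5495·(119/0.01850)·0.768²/(2·9.81) = 106.3 m

h_f ≈ 106 m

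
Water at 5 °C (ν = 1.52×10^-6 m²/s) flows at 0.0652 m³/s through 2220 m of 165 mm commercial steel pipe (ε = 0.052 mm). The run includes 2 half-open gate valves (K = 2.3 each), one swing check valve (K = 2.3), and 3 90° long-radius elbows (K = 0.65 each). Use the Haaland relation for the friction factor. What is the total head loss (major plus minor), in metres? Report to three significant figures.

V = 4Q/(πD²) = 3.049 m/s; V²/2g = 0.4739 m
Re = 3.31×10^5, ε/D = 3.15×10^-4 → f = 0.01677 (Haaland)
Major: h_f = f(L/D)·V²/2g = 0.01677·13455·0.4739 = 106.9 m
Minor: ΣK = 8.85; h_m = ΣK·V²/2g = 4.194 m
Total H_L = 106.9 + 4.194 = 111.1 m

H_L ≈ 111 m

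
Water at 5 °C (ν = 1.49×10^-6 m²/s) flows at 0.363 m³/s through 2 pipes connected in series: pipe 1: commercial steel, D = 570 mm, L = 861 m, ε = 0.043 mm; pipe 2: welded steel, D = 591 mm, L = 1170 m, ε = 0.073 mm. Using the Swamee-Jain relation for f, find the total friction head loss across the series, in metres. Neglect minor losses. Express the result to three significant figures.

Pipe 1: V = 1.423 m/s, Re = 5.44×10^5, ε/D = 7.54×10^-5, f = 0.01402, h_1 = f(L/D)V²/2g = 2.184 m
Pipe 2: V = 1.323 m/s, Re = 5.25×10^5, ε/D = 1.24×10^-4, f = 0.01466, h_2 = f(L/D)V²/2g = 2.590 m
Series → Q common, losses add: H = Σh = 4.775 m

H ≈ 4.77 m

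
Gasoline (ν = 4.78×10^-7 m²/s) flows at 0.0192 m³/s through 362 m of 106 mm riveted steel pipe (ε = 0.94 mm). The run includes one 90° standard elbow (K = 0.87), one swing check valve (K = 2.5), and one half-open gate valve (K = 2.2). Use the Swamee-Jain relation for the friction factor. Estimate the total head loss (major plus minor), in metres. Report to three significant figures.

V = 4Q/(πD²) = 2.176 m/s; V²/2g = 0.2413 m
Re = 4.82×10^5, ε/D = 0.00887 → f = 0.03663 (Swamee-Jain)
Major: h_f = f(L/D)·V²/2g = 0.03663·3415·0.2413 = 30.18 m
Minor: ΣK = 5.57; h_m = ΣK·V²/2g = 1.344 m
Total H_L = 30.18 + 1.344 = 31.53 m

H_L ≈ 31.5 m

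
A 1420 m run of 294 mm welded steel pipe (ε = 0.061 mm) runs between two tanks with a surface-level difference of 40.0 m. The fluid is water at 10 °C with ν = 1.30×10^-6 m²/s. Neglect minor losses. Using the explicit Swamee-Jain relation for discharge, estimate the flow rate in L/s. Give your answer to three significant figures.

Swamee-Jain (Type II): Q = -0.965·√(gD⁵h_f/L)·ln[ε/(3.7D) + √(3.17ν²L/(gD³h_f))]
√(gD⁵h_f/L) = √(9.81·0.294⁵·40.0/1420) = 0.02464
ε/(3.7D) = 5.61×10^-5; √(3.17ν²L/(gD³h_f)) = 2.76×10^-5
Q = -0.965·0.02464·ln(8.370×10^-5) = 0.2232 m³/s
Check: V = 3.29 m/s, Re = 7.44×10^5, f = 0.01512, h_f = 40.2 m ≈ 40.0 m ✓

Q ≈ 223 L/s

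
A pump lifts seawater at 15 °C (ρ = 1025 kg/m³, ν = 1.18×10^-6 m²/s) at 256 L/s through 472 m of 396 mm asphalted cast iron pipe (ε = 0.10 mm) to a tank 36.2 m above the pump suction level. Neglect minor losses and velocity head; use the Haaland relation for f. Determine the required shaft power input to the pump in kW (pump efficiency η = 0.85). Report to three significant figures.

V = 4Q/(πD²) = 2.079 m/s; Re = 6.98×10^5; ε/D = 2.53×10^-4; f = 0.01543
h_f = f(L/D)V²/2g = 4.049 m
Total head H = z + h_f = 36.2 + 4.049 = 40.25 m
P_hyd = ρgQH = 1025·9.81·0.256·40.25 = 103.6 kW
P_shaft = P_hyd/η = 103.6/0.85 = 121.9 kW

P_shaft ≈ 122 kW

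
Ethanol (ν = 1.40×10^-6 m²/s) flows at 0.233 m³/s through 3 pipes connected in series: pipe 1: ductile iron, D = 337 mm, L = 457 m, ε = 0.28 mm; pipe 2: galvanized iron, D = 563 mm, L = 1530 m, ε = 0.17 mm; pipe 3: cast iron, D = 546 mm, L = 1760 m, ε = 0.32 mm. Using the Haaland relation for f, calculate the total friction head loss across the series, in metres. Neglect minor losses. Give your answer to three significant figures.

H ≈ 14.1 m

Pipe 1: V = 2.612 m/s, Re = 6.29×10^5, ε/D = 8.31×10^-4, f = 0.01929, h_1 = f(L/D)V²/2g = 9.100 m
Pipe 2: V = 0.9359 m/s, Re = 3.76×10^5, ε/D = 3.02×10^-4, f = 0.01650, h_2 = f(L/D)V²/2g = 2.002 m
Pipe 3: V = 0.9951 m/s, Re = 3.88×10^5, ε/D = 5.86×10^-4, f = 0.01830, h_3 = f(L/D)V²/2g = 2.978 m
Series → Q common, losses add: H = Σh = 14.08 m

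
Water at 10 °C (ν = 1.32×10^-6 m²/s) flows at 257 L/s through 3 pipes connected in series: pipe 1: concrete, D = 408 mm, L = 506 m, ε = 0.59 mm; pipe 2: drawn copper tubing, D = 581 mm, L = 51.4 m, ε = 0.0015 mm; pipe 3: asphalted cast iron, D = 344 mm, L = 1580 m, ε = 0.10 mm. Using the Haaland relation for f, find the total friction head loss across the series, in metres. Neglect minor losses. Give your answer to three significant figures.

H ≈ 33.6 m

Pipe 1: V = 1.966 m/s, Re = 6.08×10^5, ε/D = 0.00145, f = 0.02190, h_1 = f(L/D)V²/2g = 5.349 m
Pipe 2: V = 0.9694 m/s, Re = 4.27×10^5, ε/D = 2.58×10^-6, f = 0.01347, h_2 = f(L/D)V²/2g = 0.05706 m
Pipe 3: V = 2.765 m/s, Re = 7.21×10^5, ε/D = 2.91×10^-4, f = 0.01574, h_3 = f(L/D)V²/2g = 28.18 m
Series → Q common, losses add: H = Σh = 33.59 m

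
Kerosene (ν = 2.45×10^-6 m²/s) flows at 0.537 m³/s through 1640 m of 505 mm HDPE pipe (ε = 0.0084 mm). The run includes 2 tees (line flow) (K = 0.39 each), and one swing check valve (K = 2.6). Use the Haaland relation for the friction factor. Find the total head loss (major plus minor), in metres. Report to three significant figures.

V = 4Q/(πD²) = 2.681 m/s; V²/2g = 0.3664 m
Re = 5.53×10^5, ε/D = 1.66×10^-5 → f = 0.01304 (Haaland)
Major: h_f = f(L/D)·V²/2g = 0.01304·3248·0.3664 = 15.51 m
Minor: ΣK = 3.38; h_m = ΣK·V²/2g = 1.238 m
Total H_L = 15.51 + 1.238 = 16.75 m

H_L ≈ 16.8 m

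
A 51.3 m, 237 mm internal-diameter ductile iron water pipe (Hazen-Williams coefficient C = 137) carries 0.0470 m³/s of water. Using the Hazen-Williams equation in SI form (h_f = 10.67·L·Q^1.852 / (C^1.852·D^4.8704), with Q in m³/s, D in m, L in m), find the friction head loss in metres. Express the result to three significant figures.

h_f = 10.67·51.3·0.0470^1.852 / (137^1.852·0.237^4.8704) = 0.2328 m

h_f ≈ 0.233 m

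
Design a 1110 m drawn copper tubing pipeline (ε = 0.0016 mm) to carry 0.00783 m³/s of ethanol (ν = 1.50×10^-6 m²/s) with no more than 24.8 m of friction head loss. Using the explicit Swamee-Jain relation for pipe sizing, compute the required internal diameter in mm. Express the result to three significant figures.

Swamee-Jain (Type III): D = 0.66·[ε^1.25·(LQ²/(gh_f))^4.75 + ν·Q^9.4·(L/(gh_f))^5.2]^0.04
LQ²/(gh_f) = 2.797×10^-4; L/(gh_f) = 4.562
Term 1 = ε^1.25·(…)^4.75 = 7.54×10^-25; Term 2 = ν·Q^9.4·(…)^5.2 = 6.39×10^-23
D = 0.66·(7.54×10^-25 + 6.39×10^-23)^0.04 = 0.08550 m = 85.5 mm
Check: V = 1.36 m/s, Re = 7.77×10^4, f = 0.01894, h_f = 23.3 m ≈ 24.8 m ✓

D ≈ 85.5 mm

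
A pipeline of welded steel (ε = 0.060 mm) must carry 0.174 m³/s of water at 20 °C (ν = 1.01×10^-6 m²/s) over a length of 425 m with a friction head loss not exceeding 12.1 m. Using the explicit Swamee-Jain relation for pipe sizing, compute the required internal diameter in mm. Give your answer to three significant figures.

Swamee-Jain (Type III): D = 0.66·[ε^1.25·(LQ²/(gh_f))^4.75 + ν·Q^9.4·(L/(gh_f))^5.2]^0.04
LQ²/(gh_f) = 0.1084; L/(gh_f) = 3.580
Term 1 = ε^1.25·(…)^4.75 = 1.38×10^-10; Term 2 = ν·Q^9.4·(…)^5.2 = 5.57×10^-11
D = 0.66·(1.38×10^-10 + 5.57×10^-11)^0.04 = 0.2698 m = 270 mm
Check: V = 3.04 m/s, Re = 8.13×10^5, f = 0.01519, h_f = 11.3 m ≈ 12.1 m ✓

D ≈ 270 mm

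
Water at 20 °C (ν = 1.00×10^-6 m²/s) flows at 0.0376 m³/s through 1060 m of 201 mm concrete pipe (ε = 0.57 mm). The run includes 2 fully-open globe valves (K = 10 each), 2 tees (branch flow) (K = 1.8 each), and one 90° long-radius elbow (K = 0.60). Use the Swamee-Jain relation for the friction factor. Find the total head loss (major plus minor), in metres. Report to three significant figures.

H_L ≈ 11.7 m

V = 4Q/(πD²) = 1.185 m/s; V²/2g = 0.07157 m
Re = 2.38×10^5, ε/D = 0.00284 → f = 0.02651 (Swamee-Jain)
Major: h_f = f(L/D)·V²/2g = 0.02651·5274·0.07157 = 10.01 m
Minor: ΣK = 24.2; h_m = ΣK·V²/2g = 1.732 m
Total H_L = 10.01 + 1.732 = 11.74 m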